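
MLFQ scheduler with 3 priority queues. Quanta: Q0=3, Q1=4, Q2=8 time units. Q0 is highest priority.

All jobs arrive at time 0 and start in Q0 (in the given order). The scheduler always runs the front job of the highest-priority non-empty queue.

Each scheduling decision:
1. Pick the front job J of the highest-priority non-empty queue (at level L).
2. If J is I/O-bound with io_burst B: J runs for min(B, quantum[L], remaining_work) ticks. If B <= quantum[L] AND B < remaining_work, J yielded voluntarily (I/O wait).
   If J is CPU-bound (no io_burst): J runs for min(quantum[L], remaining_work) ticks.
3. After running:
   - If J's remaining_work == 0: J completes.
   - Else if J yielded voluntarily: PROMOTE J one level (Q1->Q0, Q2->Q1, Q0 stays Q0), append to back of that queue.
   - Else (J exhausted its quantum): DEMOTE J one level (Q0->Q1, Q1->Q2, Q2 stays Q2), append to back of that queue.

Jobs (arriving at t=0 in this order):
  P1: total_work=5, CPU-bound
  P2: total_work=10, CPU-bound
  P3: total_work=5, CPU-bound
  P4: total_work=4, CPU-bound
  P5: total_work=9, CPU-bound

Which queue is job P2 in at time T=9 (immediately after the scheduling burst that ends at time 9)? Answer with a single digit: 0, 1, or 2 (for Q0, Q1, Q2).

Answer: 1

Derivation:
t=0-3: P1@Q0 runs 3, rem=2, quantum used, demote→Q1. Q0=[P2,P3,P4,P5] Q1=[P1] Q2=[]
t=3-6: P2@Q0 runs 3, rem=7, quantum used, demote→Q1. Q0=[P3,P4,P5] Q1=[P1,P2] Q2=[]
t=6-9: P3@Q0 runs 3, rem=2, quantum used, demote→Q1. Q0=[P4,P5] Q1=[P1,P2,P3] Q2=[]
t=9-12: P4@Q0 runs 3, rem=1, quantum used, demote→Q1. Q0=[P5] Q1=[P1,P2,P3,P4] Q2=[]
t=12-15: P5@Q0 runs 3, rem=6, quantum used, demote→Q1. Q0=[] Q1=[P1,P2,P3,P4,P5] Q2=[]
t=15-17: P1@Q1 runs 2, rem=0, completes. Q0=[] Q1=[P2,P3,P4,P5] Q2=[]
t=17-21: P2@Q1 runs 4, rem=3, quantum used, demote→Q2. Q0=[] Q1=[P3,P4,P5] Q2=[P2]
t=21-23: P3@Q1 runs 2, rem=0, completes. Q0=[] Q1=[P4,P5] Q2=[P2]
t=23-24: P4@Q1 runs 1, rem=0, completes. Q0=[] Q1=[P5] Q2=[P2]
t=24-28: P5@Q1 runs 4, rem=2, quantum used, demote→Q2. Q0=[] Q1=[] Q2=[P2,P5]
t=28-31: P2@Q2 runs 3, rem=0, completes. Q0=[] Q1=[] Q2=[P5]
t=31-33: P5@Q2 runs 2, rem=0, completes. Q0=[] Q1=[] Q2=[]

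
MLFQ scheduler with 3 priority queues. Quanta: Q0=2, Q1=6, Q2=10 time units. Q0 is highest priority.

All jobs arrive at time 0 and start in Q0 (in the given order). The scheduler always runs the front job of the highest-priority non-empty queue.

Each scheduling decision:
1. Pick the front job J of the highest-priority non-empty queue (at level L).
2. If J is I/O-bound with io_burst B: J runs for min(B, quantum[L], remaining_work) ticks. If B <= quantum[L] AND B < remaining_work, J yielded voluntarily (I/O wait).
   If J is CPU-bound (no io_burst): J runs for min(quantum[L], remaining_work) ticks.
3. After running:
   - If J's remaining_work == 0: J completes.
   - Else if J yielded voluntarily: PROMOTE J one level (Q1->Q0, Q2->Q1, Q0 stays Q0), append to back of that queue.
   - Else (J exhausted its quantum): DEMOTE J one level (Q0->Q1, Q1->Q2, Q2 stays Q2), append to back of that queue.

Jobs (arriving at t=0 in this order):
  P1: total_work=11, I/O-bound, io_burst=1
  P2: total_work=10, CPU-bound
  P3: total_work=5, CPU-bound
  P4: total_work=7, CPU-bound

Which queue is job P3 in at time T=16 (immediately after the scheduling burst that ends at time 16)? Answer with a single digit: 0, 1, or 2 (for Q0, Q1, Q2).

t=0-1: P1@Q0 runs 1, rem=10, I/O yield, promote→Q0. Q0=[P2,P3,P4,P1] Q1=[] Q2=[]
t=1-3: P2@Q0 runs 2, rem=8, quantum used, demote→Q1. Q0=[P3,P4,P1] Q1=[P2] Q2=[]
t=3-5: P3@Q0 runs 2, rem=3, quantum used, demote→Q1. Q0=[P4,P1] Q1=[P2,P3] Q2=[]
t=5-7: P4@Q0 runs 2, rem=5, quantum used, demote→Q1. Q0=[P1] Q1=[P2,P3,P4] Q2=[]
t=7-8: P1@Q0 runs 1, rem=9, I/O yield, promote→Q0. Q0=[P1] Q1=[P2,P3,P4] Q2=[]
t=8-9: P1@Q0 runs 1, rem=8, I/O yield, promote→Q0. Q0=[P1] Q1=[P2,P3,P4] Q2=[]
t=9-10: P1@Q0 runs 1, rem=7, I/O yield, promote→Q0. Q0=[P1] Q1=[P2,P3,P4] Q2=[]
t=10-11: P1@Q0 runs 1, rem=6, I/O yield, promote→Q0. Q0=[P1] Q1=[P2,P3,P4] Q2=[]
t=11-12: P1@Q0 runs 1, rem=5, I/O yield, promote→Q0. Q0=[P1] Q1=[P2,P3,P4] Q2=[]
t=12-13: P1@Q0 runs 1, rem=4, I/O yield, promote→Q0. Q0=[P1] Q1=[P2,P3,P4] Q2=[]
t=13-14: P1@Q0 runs 1, rem=3, I/O yield, promote→Q0. Q0=[P1] Q1=[P2,P3,P4] Q2=[]
t=14-15: P1@Q0 runs 1, rem=2, I/O yield, promote→Q0. Q0=[P1] Q1=[P2,P3,P4] Q2=[]
t=15-16: P1@Q0 runs 1, rem=1, I/O yield, promote→Q0. Q0=[P1] Q1=[P2,P3,P4] Q2=[]
t=16-17: P1@Q0 runs 1, rem=0, completes. Q0=[] Q1=[P2,P3,P4] Q2=[]
t=17-23: P2@Q1 runs 6, rem=2, quantum used, demote→Q2. Q0=[] Q1=[P3,P4] Q2=[P2]
t=23-26: P3@Q1 runs 3, rem=0, completes. Q0=[] Q1=[P4] Q2=[P2]
t=26-31: P4@Q1 runs 5, rem=0, completes. Q0=[] Q1=[] Q2=[P2]
t=31-33: P2@Q2 runs 2, rem=0, completes. Q0=[] Q1=[] Q2=[]

Answer: 1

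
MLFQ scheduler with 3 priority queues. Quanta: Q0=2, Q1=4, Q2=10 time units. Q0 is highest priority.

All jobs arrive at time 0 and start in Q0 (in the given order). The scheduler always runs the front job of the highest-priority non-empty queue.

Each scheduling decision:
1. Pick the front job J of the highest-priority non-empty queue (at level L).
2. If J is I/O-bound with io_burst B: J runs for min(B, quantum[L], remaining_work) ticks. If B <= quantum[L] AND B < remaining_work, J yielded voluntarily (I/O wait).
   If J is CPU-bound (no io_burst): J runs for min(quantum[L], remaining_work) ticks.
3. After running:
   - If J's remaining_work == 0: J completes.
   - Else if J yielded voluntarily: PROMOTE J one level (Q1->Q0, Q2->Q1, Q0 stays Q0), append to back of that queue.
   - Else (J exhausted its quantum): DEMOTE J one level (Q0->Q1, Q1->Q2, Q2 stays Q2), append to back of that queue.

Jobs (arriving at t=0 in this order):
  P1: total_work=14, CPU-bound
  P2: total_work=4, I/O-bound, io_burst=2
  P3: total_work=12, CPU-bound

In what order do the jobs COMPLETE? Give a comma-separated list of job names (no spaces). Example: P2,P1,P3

Answer: P2,P1,P3

Derivation:
t=0-2: P1@Q0 runs 2, rem=12, quantum used, demote→Q1. Q0=[P2,P3] Q1=[P1] Q2=[]
t=2-4: P2@Q0 runs 2, rem=2, I/O yield, promote→Q0. Q0=[P3,P2] Q1=[P1] Q2=[]
t=4-6: P3@Q0 runs 2, rem=10, quantum used, demote→Q1. Q0=[P2] Q1=[P1,P3] Q2=[]
t=6-8: P2@Q0 runs 2, rem=0, completes. Q0=[] Q1=[P1,P3] Q2=[]
t=8-12: P1@Q1 runs 4, rem=8, quantum used, demote→Q2. Q0=[] Q1=[P3] Q2=[P1]
t=12-16: P3@Q1 runs 4, rem=6, quantum used, demote→Q2. Q0=[] Q1=[] Q2=[P1,P3]
t=16-24: P1@Q2 runs 8, rem=0, completes. Q0=[] Q1=[] Q2=[P3]
t=24-30: P3@Q2 runs 6, rem=0, completes. Q0=[] Q1=[] Q2=[]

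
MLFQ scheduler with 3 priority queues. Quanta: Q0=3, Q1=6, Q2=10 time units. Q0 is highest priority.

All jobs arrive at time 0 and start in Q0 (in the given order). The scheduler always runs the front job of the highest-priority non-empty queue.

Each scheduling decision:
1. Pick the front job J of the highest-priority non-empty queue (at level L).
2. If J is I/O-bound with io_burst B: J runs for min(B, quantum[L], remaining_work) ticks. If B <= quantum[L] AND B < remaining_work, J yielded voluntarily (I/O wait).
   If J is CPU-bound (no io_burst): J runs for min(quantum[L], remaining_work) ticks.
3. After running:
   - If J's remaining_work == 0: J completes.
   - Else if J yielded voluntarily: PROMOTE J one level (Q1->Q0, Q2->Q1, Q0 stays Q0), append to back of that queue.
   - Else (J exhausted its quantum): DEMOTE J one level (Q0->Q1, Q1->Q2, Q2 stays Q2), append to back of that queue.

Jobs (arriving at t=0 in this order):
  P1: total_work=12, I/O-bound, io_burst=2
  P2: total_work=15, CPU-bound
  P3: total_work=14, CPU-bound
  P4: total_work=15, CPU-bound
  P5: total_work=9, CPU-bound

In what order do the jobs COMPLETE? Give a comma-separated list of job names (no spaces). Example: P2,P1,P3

t=0-2: P1@Q0 runs 2, rem=10, I/O yield, promote→Q0. Q0=[P2,P3,P4,P5,P1] Q1=[] Q2=[]
t=2-5: P2@Q0 runs 3, rem=12, quantum used, demote→Q1. Q0=[P3,P4,P5,P1] Q1=[P2] Q2=[]
t=5-8: P3@Q0 runs 3, rem=11, quantum used, demote→Q1. Q0=[P4,P5,P1] Q1=[P2,P3] Q2=[]
t=8-11: P4@Q0 runs 3, rem=12, quantum used, demote→Q1. Q0=[P5,P1] Q1=[P2,P3,P4] Q2=[]
t=11-14: P5@Q0 runs 3, rem=6, quantum used, demote→Q1. Q0=[P1] Q1=[P2,P3,P4,P5] Q2=[]
t=14-16: P1@Q0 runs 2, rem=8, I/O yield, promote→Q0. Q0=[P1] Q1=[P2,P3,P4,P5] Q2=[]
t=16-18: P1@Q0 runs 2, rem=6, I/O yield, promote→Q0. Q0=[P1] Q1=[P2,P3,P4,P5] Q2=[]
t=18-20: P1@Q0 runs 2, rem=4, I/O yield, promote→Q0. Q0=[P1] Q1=[P2,P3,P4,P5] Q2=[]
t=20-22: P1@Q0 runs 2, rem=2, I/O yield, promote→Q0. Q0=[P1] Q1=[P2,P3,P4,P5] Q2=[]
t=22-24: P1@Q0 runs 2, rem=0, completes. Q0=[] Q1=[P2,P3,P4,P5] Q2=[]
t=24-30: P2@Q1 runs 6, rem=6, quantum used, demote→Q2. Q0=[] Q1=[P3,P4,P5] Q2=[P2]
t=30-36: P3@Q1 runs 6, rem=5, quantum used, demote→Q2. Q0=[] Q1=[P4,P5] Q2=[P2,P3]
t=36-42: P4@Q1 runs 6, rem=6, quantum used, demote→Q2. Q0=[] Q1=[P5] Q2=[P2,P3,P4]
t=42-48: P5@Q1 runs 6, rem=0, completes. Q0=[] Q1=[] Q2=[P2,P3,P4]
t=48-54: P2@Q2 runs 6, rem=0, completes. Q0=[] Q1=[] Q2=[P3,P4]
t=54-59: P3@Q2 runs 5, rem=0, completes. Q0=[] Q1=[] Q2=[P4]
t=59-65: P4@Q2 runs 6, rem=0, completes. Q0=[] Q1=[] Q2=[]

Answer: P1,P5,P2,P3,P4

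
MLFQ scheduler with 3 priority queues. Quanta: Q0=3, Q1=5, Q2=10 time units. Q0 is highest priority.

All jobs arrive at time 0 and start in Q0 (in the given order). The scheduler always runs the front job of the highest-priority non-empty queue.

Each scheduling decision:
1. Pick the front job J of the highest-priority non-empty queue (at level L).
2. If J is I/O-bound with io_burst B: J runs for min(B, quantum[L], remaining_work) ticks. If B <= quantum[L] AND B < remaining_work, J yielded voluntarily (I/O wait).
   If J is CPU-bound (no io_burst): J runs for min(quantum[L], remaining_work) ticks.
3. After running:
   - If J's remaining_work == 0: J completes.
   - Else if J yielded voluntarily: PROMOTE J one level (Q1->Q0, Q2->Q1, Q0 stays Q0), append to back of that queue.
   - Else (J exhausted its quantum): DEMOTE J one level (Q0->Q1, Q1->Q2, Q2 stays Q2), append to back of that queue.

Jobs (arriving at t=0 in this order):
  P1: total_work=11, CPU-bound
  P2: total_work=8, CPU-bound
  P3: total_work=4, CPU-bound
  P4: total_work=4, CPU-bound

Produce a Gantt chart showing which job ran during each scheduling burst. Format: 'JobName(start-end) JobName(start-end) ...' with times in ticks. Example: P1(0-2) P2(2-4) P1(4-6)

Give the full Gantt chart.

Answer: P1(0-3) P2(3-6) P3(6-9) P4(9-12) P1(12-17) P2(17-22) P3(22-23) P4(23-24) P1(24-27)

Derivation:
t=0-3: P1@Q0 runs 3, rem=8, quantum used, demote→Q1. Q0=[P2,P3,P4] Q1=[P1] Q2=[]
t=3-6: P2@Q0 runs 3, rem=5, quantum used, demote→Q1. Q0=[P3,P4] Q1=[P1,P2] Q2=[]
t=6-9: P3@Q0 runs 3, rem=1, quantum used, demote→Q1. Q0=[P4] Q1=[P1,P2,P3] Q2=[]
t=9-12: P4@Q0 runs 3, rem=1, quantum used, demote→Q1. Q0=[] Q1=[P1,P2,P3,P4] Q2=[]
t=12-17: P1@Q1 runs 5, rem=3, quantum used, demote→Q2. Q0=[] Q1=[P2,P3,P4] Q2=[P1]
t=17-22: P2@Q1 runs 5, rem=0, completes. Q0=[] Q1=[P3,P4] Q2=[P1]
t=22-23: P3@Q1 runs 1, rem=0, completes. Q0=[] Q1=[P4] Q2=[P1]
t=23-24: P4@Q1 runs 1, rem=0, completes. Q0=[] Q1=[] Q2=[P1]
t=24-27: P1@Q2 runs 3, rem=0, completes. Q0=[] Q1=[] Q2=[]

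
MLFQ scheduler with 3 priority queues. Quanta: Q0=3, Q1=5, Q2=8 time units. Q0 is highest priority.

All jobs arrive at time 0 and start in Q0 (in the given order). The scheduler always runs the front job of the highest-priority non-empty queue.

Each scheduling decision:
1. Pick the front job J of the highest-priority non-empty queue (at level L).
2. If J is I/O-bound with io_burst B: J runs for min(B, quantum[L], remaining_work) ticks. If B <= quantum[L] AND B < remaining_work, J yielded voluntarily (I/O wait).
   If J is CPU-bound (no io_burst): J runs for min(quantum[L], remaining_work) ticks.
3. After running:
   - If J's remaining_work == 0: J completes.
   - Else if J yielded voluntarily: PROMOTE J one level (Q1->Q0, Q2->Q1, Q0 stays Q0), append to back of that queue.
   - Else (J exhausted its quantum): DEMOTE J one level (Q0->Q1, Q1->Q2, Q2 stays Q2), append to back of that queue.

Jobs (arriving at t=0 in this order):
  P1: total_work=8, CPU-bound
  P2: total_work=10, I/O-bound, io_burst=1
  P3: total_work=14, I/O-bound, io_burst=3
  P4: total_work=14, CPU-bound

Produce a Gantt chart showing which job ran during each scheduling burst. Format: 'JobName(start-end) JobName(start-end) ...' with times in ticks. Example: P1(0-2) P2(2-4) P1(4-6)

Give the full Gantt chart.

Answer: P1(0-3) P2(3-4) P3(4-7) P4(7-10) P2(10-11) P3(11-14) P2(14-15) P3(15-18) P2(18-19) P3(19-22) P2(22-23) P3(23-25) P2(25-26) P2(26-27) P2(27-28) P2(28-29) P2(29-30) P1(30-35) P4(35-40) P4(40-46)

Derivation:
t=0-3: P1@Q0 runs 3, rem=5, quantum used, demote→Q1. Q0=[P2,P3,P4] Q1=[P1] Q2=[]
t=3-4: P2@Q0 runs 1, rem=9, I/O yield, promote→Q0. Q0=[P3,P4,P2] Q1=[P1] Q2=[]
t=4-7: P3@Q0 runs 3, rem=11, I/O yield, promote→Q0. Q0=[P4,P2,P3] Q1=[P1] Q2=[]
t=7-10: P4@Q0 runs 3, rem=11, quantum used, demote→Q1. Q0=[P2,P3] Q1=[P1,P4] Q2=[]
t=10-11: P2@Q0 runs 1, rem=8, I/O yield, promote→Q0. Q0=[P3,P2] Q1=[P1,P4] Q2=[]
t=11-14: P3@Q0 runs 3, rem=8, I/O yield, promote→Q0. Q0=[P2,P3] Q1=[P1,P4] Q2=[]
t=14-15: P2@Q0 runs 1, rem=7, I/O yield, promote→Q0. Q0=[P3,P2] Q1=[P1,P4] Q2=[]
t=15-18: P3@Q0 runs 3, rem=5, I/O yield, promote→Q0. Q0=[P2,P3] Q1=[P1,P4] Q2=[]
t=18-19: P2@Q0 runs 1, rem=6, I/O yield, promote→Q0. Q0=[P3,P2] Q1=[P1,P4] Q2=[]
t=19-22: P3@Q0 runs 3, rem=2, I/O yield, promote→Q0. Q0=[P2,P3] Q1=[P1,P4] Q2=[]
t=22-23: P2@Q0 runs 1, rem=5, I/O yield, promote→Q0. Q0=[P3,P2] Q1=[P1,P4] Q2=[]
t=23-25: P3@Q0 runs 2, rem=0, completes. Q0=[P2] Q1=[P1,P4] Q2=[]
t=25-26: P2@Q0 runs 1, rem=4, I/O yield, promote→Q0. Q0=[P2] Q1=[P1,P4] Q2=[]
t=26-27: P2@Q0 runs 1, rem=3, I/O yield, promote→Q0. Q0=[P2] Q1=[P1,P4] Q2=[]
t=27-28: P2@Q0 runs 1, rem=2, I/O yield, promote→Q0. Q0=[P2] Q1=[P1,P4] Q2=[]
t=28-29: P2@Q0 runs 1, rem=1, I/O yield, promote→Q0. Q0=[P2] Q1=[P1,P4] Q2=[]
t=29-30: P2@Q0 runs 1, rem=0, completes. Q0=[] Q1=[P1,P4] Q2=[]
t=30-35: P1@Q1 runs 5, rem=0, completes. Q0=[] Q1=[P4] Q2=[]
t=35-40: P4@Q1 runs 5, rem=6, quantum used, demote→Q2. Q0=[] Q1=[] Q2=[P4]
t=40-46: P4@Q2 runs 6, rem=0, completes. Q0=[] Q1=[] Q2=[]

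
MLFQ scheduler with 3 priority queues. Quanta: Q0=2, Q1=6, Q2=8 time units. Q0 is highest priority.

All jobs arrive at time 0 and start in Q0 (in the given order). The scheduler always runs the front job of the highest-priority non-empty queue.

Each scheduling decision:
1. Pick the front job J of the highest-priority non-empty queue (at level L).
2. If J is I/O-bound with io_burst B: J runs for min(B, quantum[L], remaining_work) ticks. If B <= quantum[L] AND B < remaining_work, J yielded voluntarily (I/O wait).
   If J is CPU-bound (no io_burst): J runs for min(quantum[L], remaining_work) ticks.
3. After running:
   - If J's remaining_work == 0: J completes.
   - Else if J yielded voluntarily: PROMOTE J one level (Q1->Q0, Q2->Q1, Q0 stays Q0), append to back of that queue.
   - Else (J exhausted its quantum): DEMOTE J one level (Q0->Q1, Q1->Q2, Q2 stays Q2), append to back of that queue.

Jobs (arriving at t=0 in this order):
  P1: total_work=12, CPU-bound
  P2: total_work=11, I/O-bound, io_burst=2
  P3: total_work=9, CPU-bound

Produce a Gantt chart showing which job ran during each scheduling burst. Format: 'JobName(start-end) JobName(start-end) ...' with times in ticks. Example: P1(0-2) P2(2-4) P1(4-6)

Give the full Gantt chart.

Answer: P1(0-2) P2(2-4) P3(4-6) P2(6-8) P2(8-10) P2(10-12) P2(12-14) P2(14-15) P1(15-21) P3(21-27) P1(27-31) P3(31-32)

Derivation:
t=0-2: P1@Q0 runs 2, rem=10, quantum used, demote→Q1. Q0=[P2,P3] Q1=[P1] Q2=[]
t=2-4: P2@Q0 runs 2, rem=9, I/O yield, promote→Q0. Q0=[P3,P2] Q1=[P1] Q2=[]
t=4-6: P3@Q0 runs 2, rem=7, quantum used, demote→Q1. Q0=[P2] Q1=[P1,P3] Q2=[]
t=6-8: P2@Q0 runs 2, rem=7, I/O yield, promote→Q0. Q0=[P2] Q1=[P1,P3] Q2=[]
t=8-10: P2@Q0 runs 2, rem=5, I/O yield, promote→Q0. Q0=[P2] Q1=[P1,P3] Q2=[]
t=10-12: P2@Q0 runs 2, rem=3, I/O yield, promote→Q0. Q0=[P2] Q1=[P1,P3] Q2=[]
t=12-14: P2@Q0 runs 2, rem=1, I/O yield, promote→Q0. Q0=[P2] Q1=[P1,P3] Q2=[]
t=14-15: P2@Q0 runs 1, rem=0, completes. Q0=[] Q1=[P1,P3] Q2=[]
t=15-21: P1@Q1 runs 6, rem=4, quantum used, demote→Q2. Q0=[] Q1=[P3] Q2=[P1]
t=21-27: P3@Q1 runs 6, rem=1, quantum used, demote→Q2. Q0=[] Q1=[] Q2=[P1,P3]
t=27-31: P1@Q2 runs 4, rem=0, completes. Q0=[] Q1=[] Q2=[P3]
t=31-32: P3@Q2 runs 1, rem=0, completes. Q0=[] Q1=[] Q2=[]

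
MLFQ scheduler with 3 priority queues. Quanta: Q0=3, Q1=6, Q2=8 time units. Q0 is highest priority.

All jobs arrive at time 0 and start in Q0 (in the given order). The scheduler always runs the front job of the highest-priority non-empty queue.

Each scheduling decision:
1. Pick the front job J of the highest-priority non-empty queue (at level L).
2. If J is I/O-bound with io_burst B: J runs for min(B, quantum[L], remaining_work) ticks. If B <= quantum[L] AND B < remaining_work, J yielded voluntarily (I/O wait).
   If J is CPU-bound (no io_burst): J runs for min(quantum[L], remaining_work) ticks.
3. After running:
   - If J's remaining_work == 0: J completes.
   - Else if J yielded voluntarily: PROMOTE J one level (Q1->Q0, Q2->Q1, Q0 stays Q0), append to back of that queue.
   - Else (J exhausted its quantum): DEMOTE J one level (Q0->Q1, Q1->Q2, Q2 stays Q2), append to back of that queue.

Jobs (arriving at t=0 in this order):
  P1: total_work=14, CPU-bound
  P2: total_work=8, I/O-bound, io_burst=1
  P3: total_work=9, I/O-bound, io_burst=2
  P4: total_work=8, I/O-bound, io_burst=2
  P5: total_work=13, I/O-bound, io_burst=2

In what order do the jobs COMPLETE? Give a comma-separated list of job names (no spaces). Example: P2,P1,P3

Answer: P4,P3,P5,P2,P1

Derivation:
t=0-3: P1@Q0 runs 3, rem=11, quantum used, demote→Q1. Q0=[P2,P3,P4,P5] Q1=[P1] Q2=[]
t=3-4: P2@Q0 runs 1, rem=7, I/O yield, promote→Q0. Q0=[P3,P4,P5,P2] Q1=[P1] Q2=[]
t=4-6: P3@Q0 runs 2, rem=7, I/O yield, promote→Q0. Q0=[P4,P5,P2,P3] Q1=[P1] Q2=[]
t=6-8: P4@Q0 runs 2, rem=6, I/O yield, promote→Q0. Q0=[P5,P2,P3,P4] Q1=[P1] Q2=[]
t=8-10: P5@Q0 runs 2, rem=11, I/O yield, promote→Q0. Q0=[P2,P3,P4,P5] Q1=[P1] Q2=[]
t=10-11: P2@Q0 runs 1, rem=6, I/O yield, promote→Q0. Q0=[P3,P4,P5,P2] Q1=[P1] Q2=[]
t=11-13: P3@Q0 runs 2, rem=5, I/O yield, promote→Q0. Q0=[P4,P5,P2,P3] Q1=[P1] Q2=[]
t=13-15: P4@Q0 runs 2, rem=4, I/O yield, promote→Q0. Q0=[P5,P2,P3,P4] Q1=[P1] Q2=[]
t=15-17: P5@Q0 runs 2, rem=9, I/O yield, promote→Q0. Q0=[P2,P3,P4,P5] Q1=[P1] Q2=[]
t=17-18: P2@Q0 runs 1, rem=5, I/O yield, promote→Q0. Q0=[P3,P4,P5,P2] Q1=[P1] Q2=[]
t=18-20: P3@Q0 runs 2, rem=3, I/O yield, promote→Q0. Q0=[P4,P5,P2,P3] Q1=[P1] Q2=[]
t=20-22: P4@Q0 runs 2, rem=2, I/O yield, promote→Q0. Q0=[P5,P2,P3,P4] Q1=[P1] Q2=[]
t=22-24: P5@Q0 runs 2, rem=7, I/O yield, promote→Q0. Q0=[P2,P3,P4,P5] Q1=[P1] Q2=[]
t=24-25: P2@Q0 runs 1, rem=4, I/O yield, promote→Q0. Q0=[P3,P4,P5,P2] Q1=[P1] Q2=[]
t=25-27: P3@Q0 runs 2, rem=1, I/O yield, promote→Q0. Q0=[P4,P5,P2,P3] Q1=[P1] Q2=[]
t=27-29: P4@Q0 runs 2, rem=0, completes. Q0=[P5,P2,P3] Q1=[P1] Q2=[]
t=29-31: P5@Q0 runs 2, rem=5, I/O yield, promote→Q0. Q0=[P2,P3,P5] Q1=[P1] Q2=[]
t=31-32: P2@Q0 runs 1, rem=3, I/O yield, promote→Q0. Q0=[P3,P5,P2] Q1=[P1] Q2=[]
t=32-33: P3@Q0 runs 1, rem=0, completes. Q0=[P5,P2] Q1=[P1] Q2=[]
t=33-35: P5@Q0 runs 2, rem=3, I/O yield, promote→Q0. Q0=[P2,P5] Q1=[P1] Q2=[]
t=35-36: P2@Q0 runs 1, rem=2, I/O yield, promote→Q0. Q0=[P5,P2] Q1=[P1] Q2=[]
t=36-38: P5@Q0 runs 2, rem=1, I/O yield, promote→Q0. Q0=[P2,P5] Q1=[P1] Q2=[]
t=38-39: P2@Q0 runs 1, rem=1, I/O yield, promote→Q0. Q0=[P5,P2] Q1=[P1] Q2=[]
t=39-40: P5@Q0 runs 1, rem=0, completes. Q0=[P2] Q1=[P1] Q2=[]
t=40-41: P2@Q0 runs 1, rem=0, completes. Q0=[] Q1=[P1] Q2=[]
t=41-47: P1@Q1 runs 6, rem=5, quantum used, demote→Q2. Q0=[] Q1=[] Q2=[P1]
t=47-52: P1@Q2 runs 5, rem=0, completes. Q0=[] Q1=[] Q2=[]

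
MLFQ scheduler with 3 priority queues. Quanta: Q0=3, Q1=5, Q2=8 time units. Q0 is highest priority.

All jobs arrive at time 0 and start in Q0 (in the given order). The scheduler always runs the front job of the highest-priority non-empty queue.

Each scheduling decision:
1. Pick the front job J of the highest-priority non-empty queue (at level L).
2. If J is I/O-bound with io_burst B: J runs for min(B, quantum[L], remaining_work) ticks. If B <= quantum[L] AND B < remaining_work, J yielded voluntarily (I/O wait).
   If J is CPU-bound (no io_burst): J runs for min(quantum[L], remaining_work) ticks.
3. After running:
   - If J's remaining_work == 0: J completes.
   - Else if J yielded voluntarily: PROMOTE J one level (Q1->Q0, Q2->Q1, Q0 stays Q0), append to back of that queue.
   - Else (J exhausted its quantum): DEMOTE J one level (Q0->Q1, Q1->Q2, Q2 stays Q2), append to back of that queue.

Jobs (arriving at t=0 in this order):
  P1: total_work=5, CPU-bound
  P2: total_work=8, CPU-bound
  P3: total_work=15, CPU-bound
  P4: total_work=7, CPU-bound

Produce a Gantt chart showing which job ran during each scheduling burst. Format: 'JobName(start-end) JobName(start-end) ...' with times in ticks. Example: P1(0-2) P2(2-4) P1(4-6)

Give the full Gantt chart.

Answer: P1(0-3) P2(3-6) P3(6-9) P4(9-12) P1(12-14) P2(14-19) P3(19-24) P4(24-28) P3(28-35)

Derivation:
t=0-3: P1@Q0 runs 3, rem=2, quantum used, demote→Q1. Q0=[P2,P3,P4] Q1=[P1] Q2=[]
t=3-6: P2@Q0 runs 3, rem=5, quantum used, demote→Q1. Q0=[P3,P4] Q1=[P1,P2] Q2=[]
t=6-9: P3@Q0 runs 3, rem=12, quantum used, demote→Q1. Q0=[P4] Q1=[P1,P2,P3] Q2=[]
t=9-12: P4@Q0 runs 3, rem=4, quantum used, demote→Q1. Q0=[] Q1=[P1,P2,P3,P4] Q2=[]
t=12-14: P1@Q1 runs 2, rem=0, completes. Q0=[] Q1=[P2,P3,P4] Q2=[]
t=14-19: P2@Q1 runs 5, rem=0, completes. Q0=[] Q1=[P3,P4] Q2=[]
t=19-24: P3@Q1 runs 5, rem=7, quantum used, demote→Q2. Q0=[] Q1=[P4] Q2=[P3]
t=24-28: P4@Q1 runs 4, rem=0, completes. Q0=[] Q1=[] Q2=[P3]
t=28-35: P3@Q2 runs 7, rem=0, completes. Q0=[] Q1=[] Q2=[]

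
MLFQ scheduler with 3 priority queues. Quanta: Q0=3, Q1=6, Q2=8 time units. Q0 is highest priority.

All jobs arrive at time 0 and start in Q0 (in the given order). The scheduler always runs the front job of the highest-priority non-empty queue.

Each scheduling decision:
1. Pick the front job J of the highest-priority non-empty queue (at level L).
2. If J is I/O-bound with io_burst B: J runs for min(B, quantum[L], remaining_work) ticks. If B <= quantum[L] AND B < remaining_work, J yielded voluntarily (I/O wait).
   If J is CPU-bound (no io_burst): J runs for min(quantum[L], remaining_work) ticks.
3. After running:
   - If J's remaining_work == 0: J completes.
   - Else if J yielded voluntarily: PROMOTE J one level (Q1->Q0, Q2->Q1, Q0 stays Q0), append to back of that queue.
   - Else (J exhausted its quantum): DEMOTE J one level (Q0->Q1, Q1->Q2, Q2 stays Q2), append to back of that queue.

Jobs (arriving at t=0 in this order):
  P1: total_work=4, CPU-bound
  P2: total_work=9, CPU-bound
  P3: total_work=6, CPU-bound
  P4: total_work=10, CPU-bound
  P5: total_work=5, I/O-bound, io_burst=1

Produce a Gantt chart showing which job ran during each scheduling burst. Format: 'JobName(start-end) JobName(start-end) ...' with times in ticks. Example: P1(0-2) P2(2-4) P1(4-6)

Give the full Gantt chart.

t=0-3: P1@Q0 runs 3, rem=1, quantum used, demote→Q1. Q0=[P2,P3,P4,P5] Q1=[P1] Q2=[]
t=3-6: P2@Q0 runs 3, rem=6, quantum used, demote→Q1. Q0=[P3,P4,P5] Q1=[P1,P2] Q2=[]
t=6-9: P3@Q0 runs 3, rem=3, quantum used, demote→Q1. Q0=[P4,P5] Q1=[P1,P2,P3] Q2=[]
t=9-12: P4@Q0 runs 3, rem=7, quantum used, demote→Q1. Q0=[P5] Q1=[P1,P2,P3,P4] Q2=[]
t=12-13: P5@Q0 runs 1, rem=4, I/O yield, promote→Q0. Q0=[P5] Q1=[P1,P2,P3,P4] Q2=[]
t=13-14: P5@Q0 runs 1, rem=3, I/O yield, promote→Q0. Q0=[P5] Q1=[P1,P2,P3,P4] Q2=[]
t=14-15: P5@Q0 runs 1, rem=2, I/O yield, promote→Q0. Q0=[P5] Q1=[P1,P2,P3,P4] Q2=[]
t=15-16: P5@Q0 runs 1, rem=1, I/O yield, promote→Q0. Q0=[P5] Q1=[P1,P2,P3,P4] Q2=[]
t=16-17: P5@Q0 runs 1, rem=0, completes. Q0=[] Q1=[P1,P2,P3,P4] Q2=[]
t=17-18: P1@Q1 runs 1, rem=0, completes. Q0=[] Q1=[P2,P3,P4] Q2=[]
t=18-24: P2@Q1 runs 6, rem=0, completes. Q0=[] Q1=[P3,P4] Q2=[]
t=24-27: P3@Q1 runs 3, rem=0, completes. Q0=[] Q1=[P4] Q2=[]
t=27-33: P4@Q1 runs 6, rem=1, quantum used, demote→Q2. Q0=[] Q1=[] Q2=[P4]
t=33-34: P4@Q2 runs 1, rem=0, completes. Q0=[] Q1=[] Q2=[]

Answer: P1(0-3) P2(3-6) P3(6-9) P4(9-12) P5(12-13) P5(13-14) P5(14-15) P5(15-16) P5(16-17) P1(17-18) P2(18-24) P3(24-27) P4(27-33) P4(33-34)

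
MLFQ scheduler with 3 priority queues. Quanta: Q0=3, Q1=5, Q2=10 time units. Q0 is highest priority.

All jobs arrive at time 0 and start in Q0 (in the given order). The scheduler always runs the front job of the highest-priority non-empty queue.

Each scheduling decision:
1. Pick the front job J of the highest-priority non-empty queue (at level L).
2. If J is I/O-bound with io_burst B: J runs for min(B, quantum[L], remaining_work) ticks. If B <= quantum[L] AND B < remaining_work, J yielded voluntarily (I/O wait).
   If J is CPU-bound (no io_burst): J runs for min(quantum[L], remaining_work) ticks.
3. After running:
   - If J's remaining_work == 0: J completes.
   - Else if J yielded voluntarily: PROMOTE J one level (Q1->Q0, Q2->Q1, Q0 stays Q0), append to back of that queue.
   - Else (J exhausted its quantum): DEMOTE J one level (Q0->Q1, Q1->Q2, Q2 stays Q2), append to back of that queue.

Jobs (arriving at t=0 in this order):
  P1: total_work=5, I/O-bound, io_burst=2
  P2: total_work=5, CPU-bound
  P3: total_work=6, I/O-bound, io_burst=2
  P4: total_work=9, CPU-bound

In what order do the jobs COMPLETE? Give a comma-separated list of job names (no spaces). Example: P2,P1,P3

Answer: P1,P3,P2,P4

Derivation:
t=0-2: P1@Q0 runs 2, rem=3, I/O yield, promote→Q0. Q0=[P2,P3,P4,P1] Q1=[] Q2=[]
t=2-5: P2@Q0 runs 3, rem=2, quantum used, demote→Q1. Q0=[P3,P4,P1] Q1=[P2] Q2=[]
t=5-7: P3@Q0 runs 2, rem=4, I/O yield, promote→Q0. Q0=[P4,P1,P3] Q1=[P2] Q2=[]
t=7-10: P4@Q0 runs 3, rem=6, quantum used, demote→Q1. Q0=[P1,P3] Q1=[P2,P4] Q2=[]
t=10-12: P1@Q0 runs 2, rem=1, I/O yield, promote→Q0. Q0=[P3,P1] Q1=[P2,P4] Q2=[]
t=12-14: P3@Q0 runs 2, rem=2, I/O yield, promote→Q0. Q0=[P1,P3] Q1=[P2,P4] Q2=[]
t=14-15: P1@Q0 runs 1, rem=0, completes. Q0=[P3] Q1=[P2,P4] Q2=[]
t=15-17: P3@Q0 runs 2, rem=0, completes. Q0=[] Q1=[P2,P4] Q2=[]
t=17-19: P2@Q1 runs 2, rem=0, completes. Q0=[] Q1=[P4] Q2=[]
t=19-24: P4@Q1 runs 5, rem=1, quantum used, demote→Q2. Q0=[] Q1=[] Q2=[P4]
t=24-25: P4@Q2 runs 1, rem=0, completes. Q0=[] Q1=[] Q2=[]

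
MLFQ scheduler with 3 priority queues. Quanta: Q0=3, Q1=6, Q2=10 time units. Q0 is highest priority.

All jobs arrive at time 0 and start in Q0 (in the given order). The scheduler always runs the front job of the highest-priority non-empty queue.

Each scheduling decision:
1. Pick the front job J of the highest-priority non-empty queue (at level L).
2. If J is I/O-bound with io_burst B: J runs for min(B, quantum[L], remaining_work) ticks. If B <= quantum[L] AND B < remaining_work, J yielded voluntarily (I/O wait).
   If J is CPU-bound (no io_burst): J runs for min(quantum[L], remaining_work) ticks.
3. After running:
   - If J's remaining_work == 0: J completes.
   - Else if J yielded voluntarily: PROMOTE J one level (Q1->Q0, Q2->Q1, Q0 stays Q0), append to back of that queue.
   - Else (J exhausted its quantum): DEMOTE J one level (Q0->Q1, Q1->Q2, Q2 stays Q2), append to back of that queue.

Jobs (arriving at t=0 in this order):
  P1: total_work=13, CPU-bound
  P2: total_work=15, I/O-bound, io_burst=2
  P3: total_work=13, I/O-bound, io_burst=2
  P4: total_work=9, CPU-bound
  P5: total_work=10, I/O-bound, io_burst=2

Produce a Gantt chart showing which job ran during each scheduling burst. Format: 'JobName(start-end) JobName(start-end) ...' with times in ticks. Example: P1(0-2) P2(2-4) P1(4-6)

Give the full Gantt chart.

Answer: P1(0-3) P2(3-5) P3(5-7) P4(7-10) P5(10-12) P2(12-14) P3(14-16) P5(16-18) P2(18-20) P3(20-22) P5(22-24) P2(24-26) P3(26-28) P5(28-30) P2(30-32) P3(32-34) P5(34-36) P2(36-38) P3(38-40) P2(40-42) P3(42-43) P2(43-44) P1(44-50) P4(50-56) P1(56-60)

Derivation:
t=0-3: P1@Q0 runs 3, rem=10, quantum used, demote→Q1. Q0=[P2,P3,P4,P5] Q1=[P1] Q2=[]
t=3-5: P2@Q0 runs 2, rem=13, I/O yield, promote→Q0. Q0=[P3,P4,P5,P2] Q1=[P1] Q2=[]
t=5-7: P3@Q0 runs 2, rem=11, I/O yield, promote→Q0. Q0=[P4,P5,P2,P3] Q1=[P1] Q2=[]
t=7-10: P4@Q0 runs 3, rem=6, quantum used, demote→Q1. Q0=[P5,P2,P3] Q1=[P1,P4] Q2=[]
t=10-12: P5@Q0 runs 2, rem=8, I/O yield, promote→Q0. Q0=[P2,P3,P5] Q1=[P1,P4] Q2=[]
t=12-14: P2@Q0 runs 2, rem=11, I/O yield, promote→Q0. Q0=[P3,P5,P2] Q1=[P1,P4] Q2=[]
t=14-16: P3@Q0 runs 2, rem=9, I/O yield, promote→Q0. Q0=[P5,P2,P3] Q1=[P1,P4] Q2=[]
t=16-18: P5@Q0 runs 2, rem=6, I/O yield, promote→Q0. Q0=[P2,P3,P5] Q1=[P1,P4] Q2=[]
t=18-20: P2@Q0 runs 2, rem=9, I/O yield, promote→Q0. Q0=[P3,P5,P2] Q1=[P1,P4] Q2=[]
t=20-22: P3@Q0 runs 2, rem=7, I/O yield, promote→Q0. Q0=[P5,P2,P3] Q1=[P1,P4] Q2=[]
t=22-24: P5@Q0 runs 2, rem=4, I/O yield, promote→Q0. Q0=[P2,P3,P5] Q1=[P1,P4] Q2=[]
t=24-26: P2@Q0 runs 2, rem=7, I/O yield, promote→Q0. Q0=[P3,P5,P2] Q1=[P1,P4] Q2=[]
t=26-28: P3@Q0 runs 2, rem=5, I/O yield, promote→Q0. Q0=[P5,P2,P3] Q1=[P1,P4] Q2=[]
t=28-30: P5@Q0 runs 2, rem=2, I/O yield, promote→Q0. Q0=[P2,P3,P5] Q1=[P1,P4] Q2=[]
t=30-32: P2@Q0 runs 2, rem=5, I/O yield, promote→Q0. Q0=[P3,P5,P2] Q1=[P1,P4] Q2=[]
t=32-34: P3@Q0 runs 2, rem=3, I/O yield, promote→Q0. Q0=[P5,P2,P3] Q1=[P1,P4] Q2=[]
t=34-36: P5@Q0 runs 2, rem=0, completes. Q0=[P2,P3] Q1=[P1,P4] Q2=[]
t=36-38: P2@Q0 runs 2, rem=3, I/O yield, promote→Q0. Q0=[P3,P2] Q1=[P1,P4] Q2=[]
t=38-40: P3@Q0 runs 2, rem=1, I/O yield, promote→Q0. Q0=[P2,P3] Q1=[P1,P4] Q2=[]
t=40-42: P2@Q0 runs 2, rem=1, I/O yield, promote→Q0. Q0=[P3,P2] Q1=[P1,P4] Q2=[]
t=42-43: P3@Q0 runs 1, rem=0, completes. Q0=[P2] Q1=[P1,P4] Q2=[]
t=43-44: P2@Q0 runs 1, rem=0, completes. Q0=[] Q1=[P1,P4] Q2=[]
t=44-50: P1@Q1 runs 6, rem=4, quantum used, demote→Q2. Q0=[] Q1=[P4] Q2=[P1]
t=50-56: P4@Q1 runs 6, rem=0, completes. Q0=[] Q1=[] Q2=[P1]
t=56-60: P1@Q2 runs 4, rem=0, completes. Q0=[] Q1=[] Q2=[]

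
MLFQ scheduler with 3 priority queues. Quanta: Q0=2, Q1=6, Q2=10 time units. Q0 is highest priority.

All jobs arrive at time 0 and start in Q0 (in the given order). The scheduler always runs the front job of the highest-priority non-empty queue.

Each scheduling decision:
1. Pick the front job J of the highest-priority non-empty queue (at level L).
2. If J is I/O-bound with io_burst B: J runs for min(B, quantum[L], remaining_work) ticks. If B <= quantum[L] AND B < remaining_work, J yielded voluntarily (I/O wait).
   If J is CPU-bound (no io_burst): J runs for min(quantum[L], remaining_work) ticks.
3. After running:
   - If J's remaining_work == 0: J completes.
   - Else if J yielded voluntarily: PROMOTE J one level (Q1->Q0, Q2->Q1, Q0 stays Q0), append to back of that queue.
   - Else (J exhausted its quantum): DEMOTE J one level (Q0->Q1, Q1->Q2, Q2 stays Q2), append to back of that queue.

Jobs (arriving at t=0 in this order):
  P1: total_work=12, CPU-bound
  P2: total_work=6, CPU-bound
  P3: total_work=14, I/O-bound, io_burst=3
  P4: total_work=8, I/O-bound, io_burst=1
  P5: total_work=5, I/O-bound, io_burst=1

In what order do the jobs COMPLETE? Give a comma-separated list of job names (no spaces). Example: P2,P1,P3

t=0-2: P1@Q0 runs 2, rem=10, quantum used, demote→Q1. Q0=[P2,P3,P4,P5] Q1=[P1] Q2=[]
t=2-4: P2@Q0 runs 2, rem=4, quantum used, demote→Q1. Q0=[P3,P4,P5] Q1=[P1,P2] Q2=[]
t=4-6: P3@Q0 runs 2, rem=12, quantum used, demote→Q1. Q0=[P4,P5] Q1=[P1,P2,P3] Q2=[]
t=6-7: P4@Q0 runs 1, rem=7, I/O yield, promote→Q0. Q0=[P5,P4] Q1=[P1,P2,P3] Q2=[]
t=7-8: P5@Q0 runs 1, rem=4, I/O yield, promote→Q0. Q0=[P4,P5] Q1=[P1,P2,P3] Q2=[]
t=8-9: P4@Q0 runs 1, rem=6, I/O yield, promote→Q0. Q0=[P5,P4] Q1=[P1,P2,P3] Q2=[]
t=9-10: P5@Q0 runs 1, rem=3, I/O yield, promote→Q0. Q0=[P4,P5] Q1=[P1,P2,P3] Q2=[]
t=10-11: P4@Q0 runs 1, rem=5, I/O yield, promote→Q0. Q0=[P5,P4] Q1=[P1,P2,P3] Q2=[]
t=11-12: P5@Q0 runs 1, rem=2, I/O yield, promote→Q0. Q0=[P4,P5] Q1=[P1,P2,P3] Q2=[]
t=12-13: P4@Q0 runs 1, rem=4, I/O yield, promote→Q0. Q0=[P5,P4] Q1=[P1,P2,P3] Q2=[]
t=13-14: P5@Q0 runs 1, rem=1, I/O yield, promote→Q0. Q0=[P4,P5] Q1=[P1,P2,P3] Q2=[]
t=14-15: P4@Q0 runs 1, rem=3, I/O yield, promote→Q0. Q0=[P5,P4] Q1=[P1,P2,P3] Q2=[]
t=15-16: P5@Q0 runs 1, rem=0, completes. Q0=[P4] Q1=[P1,P2,P3] Q2=[]
t=16-17: P4@Q0 runs 1, rem=2, I/O yield, promote→Q0. Q0=[P4] Q1=[P1,P2,P3] Q2=[]
t=17-18: P4@Q0 runs 1, rem=1, I/O yield, promote→Q0. Q0=[P4] Q1=[P1,P2,P3] Q2=[]
t=18-19: P4@Q0 runs 1, rem=0, completes. Q0=[] Q1=[P1,P2,P3] Q2=[]
t=19-25: P1@Q1 runs 6, rem=4, quantum used, demote→Q2. Q0=[] Q1=[P2,P3] Q2=[P1]
t=25-29: P2@Q1 runs 4, rem=0, completes. Q0=[] Q1=[P3] Q2=[P1]
t=29-32: P3@Q1 runs 3, rem=9, I/O yield, promote→Q0. Q0=[P3] Q1=[] Q2=[P1]
t=32-34: P3@Q0 runs 2, rem=7, quantum used, demote→Q1. Q0=[] Q1=[P3] Q2=[P1]
t=34-37: P3@Q1 runs 3, rem=4, I/O yield, promote→Q0. Q0=[P3] Q1=[] Q2=[P1]
t=37-39: P3@Q0 runs 2, rem=2, quantum used, demote→Q1. Q0=[] Q1=[P3] Q2=[P1]
t=39-41: P3@Q1 runs 2, rem=0, completes. Q0=[] Q1=[] Q2=[P1]
t=41-45: P1@Q2 runs 4, rem=0, completes. Q0=[] Q1=[] Q2=[]

Answer: P5,P4,P2,P3,P1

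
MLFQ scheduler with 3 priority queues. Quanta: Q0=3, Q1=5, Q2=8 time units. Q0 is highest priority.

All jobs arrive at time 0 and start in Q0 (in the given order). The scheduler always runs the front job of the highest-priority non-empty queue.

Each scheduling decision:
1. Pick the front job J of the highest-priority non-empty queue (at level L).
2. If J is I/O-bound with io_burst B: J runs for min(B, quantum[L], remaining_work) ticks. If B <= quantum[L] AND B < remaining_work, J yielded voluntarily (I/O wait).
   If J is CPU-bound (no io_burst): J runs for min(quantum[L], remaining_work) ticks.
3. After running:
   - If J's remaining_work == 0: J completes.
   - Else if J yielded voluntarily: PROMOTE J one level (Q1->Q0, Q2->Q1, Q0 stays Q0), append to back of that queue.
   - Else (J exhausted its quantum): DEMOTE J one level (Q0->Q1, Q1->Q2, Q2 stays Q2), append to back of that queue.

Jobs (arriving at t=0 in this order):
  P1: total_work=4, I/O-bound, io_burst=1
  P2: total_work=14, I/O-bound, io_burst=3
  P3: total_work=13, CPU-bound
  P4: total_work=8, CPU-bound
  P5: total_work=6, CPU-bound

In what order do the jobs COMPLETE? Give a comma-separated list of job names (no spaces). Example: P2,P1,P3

t=0-1: P1@Q0 runs 1, rem=3, I/O yield, promote→Q0. Q0=[P2,P3,P4,P5,P1] Q1=[] Q2=[]
t=1-4: P2@Q0 runs 3, rem=11, I/O yield, promote→Q0. Q0=[P3,P4,P5,P1,P2] Q1=[] Q2=[]
t=4-7: P3@Q0 runs 3, rem=10, quantum used, demote→Q1. Q0=[P4,P5,P1,P2] Q1=[P3] Q2=[]
t=7-10: P4@Q0 runs 3, rem=5, quantum used, demote→Q1. Q0=[P5,P1,P2] Q1=[P3,P4] Q2=[]
t=10-13: P5@Q0 runs 3, rem=3, quantum used, demote→Q1. Q0=[P1,P2] Q1=[P3,P4,P5] Q2=[]
t=13-14: P1@Q0 runs 1, rem=2, I/O yield, promote→Q0. Q0=[P2,P1] Q1=[P3,P4,P5] Q2=[]
t=14-17: P2@Q0 runs 3, rem=8, I/O yield, promote→Q0. Q0=[P1,P2] Q1=[P3,P4,P5] Q2=[]
t=17-18: P1@Q0 runs 1, rem=1, I/O yield, promote→Q0. Q0=[P2,P1] Q1=[P3,P4,P5] Q2=[]
t=18-21: P2@Q0 runs 3, rem=5, I/O yield, promote→Q0. Q0=[P1,P2] Q1=[P3,P4,P5] Q2=[]
t=21-22: P1@Q0 runs 1, rem=0, completes. Q0=[P2] Q1=[P3,P4,P5] Q2=[]
t=22-25: P2@Q0 runs 3, rem=2, I/O yield, promote→Q0. Q0=[P2] Q1=[P3,P4,P5] Q2=[]
t=25-27: P2@Q0 runs 2, rem=0, completes. Q0=[] Q1=[P3,P4,P5] Q2=[]
t=27-32: P3@Q1 runs 5, rem=5, quantum used, demote→Q2. Q0=[] Q1=[P4,P5] Q2=[P3]
t=32-37: P4@Q1 runs 5, rem=0, completes. Q0=[] Q1=[P5] Q2=[P3]
t=37-40: P5@Q1 runs 3, rem=0, completes. Q0=[] Q1=[] Q2=[P3]
t=40-45: P3@Q2 runs 5, rem=0, completes. Q0=[] Q1=[] Q2=[]

Answer: P1,P2,P4,P5,P3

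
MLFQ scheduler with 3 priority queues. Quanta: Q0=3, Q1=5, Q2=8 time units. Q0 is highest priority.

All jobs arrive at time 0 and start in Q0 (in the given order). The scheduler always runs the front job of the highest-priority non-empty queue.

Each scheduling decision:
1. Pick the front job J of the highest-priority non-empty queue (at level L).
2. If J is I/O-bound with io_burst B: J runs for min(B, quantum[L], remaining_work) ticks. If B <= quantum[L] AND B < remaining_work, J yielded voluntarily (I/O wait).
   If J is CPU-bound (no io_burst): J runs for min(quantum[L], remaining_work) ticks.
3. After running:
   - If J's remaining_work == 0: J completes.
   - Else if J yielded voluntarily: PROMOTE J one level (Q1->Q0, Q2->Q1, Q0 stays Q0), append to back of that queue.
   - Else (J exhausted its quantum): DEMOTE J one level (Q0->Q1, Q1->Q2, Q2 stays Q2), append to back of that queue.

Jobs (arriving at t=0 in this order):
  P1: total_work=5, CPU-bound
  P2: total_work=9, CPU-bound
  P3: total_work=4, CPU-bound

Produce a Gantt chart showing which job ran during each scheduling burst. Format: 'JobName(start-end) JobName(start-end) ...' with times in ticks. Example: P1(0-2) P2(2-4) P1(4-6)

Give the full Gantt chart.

t=0-3: P1@Q0 runs 3, rem=2, quantum used, demote→Q1. Q0=[P2,P3] Q1=[P1] Q2=[]
t=3-6: P2@Q0 runs 3, rem=6, quantum used, demote→Q1. Q0=[P3] Q1=[P1,P2] Q2=[]
t=6-9: P3@Q0 runs 3, rem=1, quantum used, demote→Q1. Q0=[] Q1=[P1,P2,P3] Q2=[]
t=9-11: P1@Q1 runs 2, rem=0, completes. Q0=[] Q1=[P2,P3] Q2=[]
t=11-16: P2@Q1 runs 5, rem=1, quantum used, demote→Q2. Q0=[] Q1=[P3] Q2=[P2]
t=16-17: P3@Q1 runs 1, rem=0, completes. Q0=[] Q1=[] Q2=[P2]
t=17-18: P2@Q2 runs 1, rem=0, completes. Q0=[] Q1=[] Q2=[]

Answer: P1(0-3) P2(3-6) P3(6-9) P1(9-11) P2(11-16) P3(16-17) P2(17-18)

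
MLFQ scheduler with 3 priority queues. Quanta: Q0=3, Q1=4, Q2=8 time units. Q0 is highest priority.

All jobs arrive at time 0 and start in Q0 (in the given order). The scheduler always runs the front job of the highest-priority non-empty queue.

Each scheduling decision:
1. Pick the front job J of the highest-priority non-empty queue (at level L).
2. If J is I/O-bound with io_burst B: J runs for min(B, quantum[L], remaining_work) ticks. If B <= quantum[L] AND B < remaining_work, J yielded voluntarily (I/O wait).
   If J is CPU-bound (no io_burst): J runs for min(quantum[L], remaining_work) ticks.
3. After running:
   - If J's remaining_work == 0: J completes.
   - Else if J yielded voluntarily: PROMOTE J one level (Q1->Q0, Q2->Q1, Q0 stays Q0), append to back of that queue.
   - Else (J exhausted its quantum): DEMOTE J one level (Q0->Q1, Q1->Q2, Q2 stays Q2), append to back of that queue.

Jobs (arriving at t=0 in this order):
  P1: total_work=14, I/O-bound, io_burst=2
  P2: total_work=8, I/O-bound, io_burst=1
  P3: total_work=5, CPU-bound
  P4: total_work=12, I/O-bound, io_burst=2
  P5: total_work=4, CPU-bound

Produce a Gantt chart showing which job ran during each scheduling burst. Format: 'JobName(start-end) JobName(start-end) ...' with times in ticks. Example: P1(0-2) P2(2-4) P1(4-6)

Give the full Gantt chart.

Answer: P1(0-2) P2(2-3) P3(3-6) P4(6-8) P5(8-11) P1(11-13) P2(13-14) P4(14-16) P1(16-18) P2(18-19) P4(19-21) P1(21-23) P2(23-24) P4(24-26) P1(26-28) P2(28-29) P4(29-31) P1(31-33) P2(33-34) P4(34-36) P1(36-38) P2(38-39) P2(39-40) P3(40-42) P5(42-43)

Derivation:
t=0-2: P1@Q0 runs 2, rem=12, I/O yield, promote→Q0. Q0=[P2,P3,P4,P5,P1] Q1=[] Q2=[]
t=2-3: P2@Q0 runs 1, rem=7, I/O yield, promote→Q0. Q0=[P3,P4,P5,P1,P2] Q1=[] Q2=[]
t=3-6: P3@Q0 runs 3, rem=2, quantum used, demote→Q1. Q0=[P4,P5,P1,P2] Q1=[P3] Q2=[]
t=6-8: P4@Q0 runs 2, rem=10, I/O yield, promote→Q0. Q0=[P5,P1,P2,P4] Q1=[P3] Q2=[]
t=8-11: P5@Q0 runs 3, rem=1, quantum used, demote→Q1. Q0=[P1,P2,P4] Q1=[P3,P5] Q2=[]
t=11-13: P1@Q0 runs 2, rem=10, I/O yield, promote→Q0. Q0=[P2,P4,P1] Q1=[P3,P5] Q2=[]
t=13-14: P2@Q0 runs 1, rem=6, I/O yield, promote→Q0. Q0=[P4,P1,P2] Q1=[P3,P5] Q2=[]
t=14-16: P4@Q0 runs 2, rem=8, I/O yield, promote→Q0. Q0=[P1,P2,P4] Q1=[P3,P5] Q2=[]
t=16-18: P1@Q0 runs 2, rem=8, I/O yield, promote→Q0. Q0=[P2,P4,P1] Q1=[P3,P5] Q2=[]
t=18-19: P2@Q0 runs 1, rem=5, I/O yield, promote→Q0. Q0=[P4,P1,P2] Q1=[P3,P5] Q2=[]
t=19-21: P4@Q0 runs 2, rem=6, I/O yield, promote→Q0. Q0=[P1,P2,P4] Q1=[P3,P5] Q2=[]
t=21-23: P1@Q0 runs 2, rem=6, I/O yield, promote→Q0. Q0=[P2,P4,P1] Q1=[P3,P5] Q2=[]
t=23-24: P2@Q0 runs 1, rem=4, I/O yield, promote→Q0. Q0=[P4,P1,P2] Q1=[P3,P5] Q2=[]
t=24-26: P4@Q0 runs 2, rem=4, I/O yield, promote→Q0. Q0=[P1,P2,P4] Q1=[P3,P5] Q2=[]
t=26-28: P1@Q0 runs 2, rem=4, I/O yield, promote→Q0. Q0=[P2,P4,P1] Q1=[P3,P5] Q2=[]
t=28-29: P2@Q0 runs 1, rem=3, I/O yield, promote→Q0. Q0=[P4,P1,P2] Q1=[P3,P5] Q2=[]
t=29-31: P4@Q0 runs 2, rem=2, I/O yield, promote→Q0. Q0=[P1,P2,P4] Q1=[P3,P5] Q2=[]
t=31-33: P1@Q0 runs 2, rem=2, I/O yield, promote→Q0. Q0=[P2,P4,P1] Q1=[P3,P5] Q2=[]
t=33-34: P2@Q0 runs 1, rem=2, I/O yield, promote→Q0. Q0=[P4,P1,P2] Q1=[P3,P5] Q2=[]
t=34-36: P4@Q0 runs 2, rem=0, completes. Q0=[P1,P2] Q1=[P3,P5] Q2=[]
t=36-38: P1@Q0 runs 2, rem=0, completes. Q0=[P2] Q1=[P3,P5] Q2=[]
t=38-39: P2@Q0 runs 1, rem=1, I/O yield, promote→Q0. Q0=[P2] Q1=[P3,P5] Q2=[]
t=39-40: P2@Q0 runs 1, rem=0, completes. Q0=[] Q1=[P3,P5] Q2=[]
t=40-42: P3@Q1 runs 2, rem=0, completes. Q0=[] Q1=[P5] Q2=[]
t=42-43: P5@Q1 runs 1, rem=0, completes. Q0=[] Q1=[] Q2=[]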